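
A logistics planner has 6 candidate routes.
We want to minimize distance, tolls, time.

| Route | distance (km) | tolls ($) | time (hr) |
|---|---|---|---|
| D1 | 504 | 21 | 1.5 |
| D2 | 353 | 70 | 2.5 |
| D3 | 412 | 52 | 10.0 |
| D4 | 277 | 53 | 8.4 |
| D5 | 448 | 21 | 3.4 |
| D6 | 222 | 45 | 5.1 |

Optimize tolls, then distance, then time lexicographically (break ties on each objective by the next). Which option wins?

First minimize tolls: best is 21, kept {D1, D5}.
Then minimize distance: best is 448, kept {D5}.

D5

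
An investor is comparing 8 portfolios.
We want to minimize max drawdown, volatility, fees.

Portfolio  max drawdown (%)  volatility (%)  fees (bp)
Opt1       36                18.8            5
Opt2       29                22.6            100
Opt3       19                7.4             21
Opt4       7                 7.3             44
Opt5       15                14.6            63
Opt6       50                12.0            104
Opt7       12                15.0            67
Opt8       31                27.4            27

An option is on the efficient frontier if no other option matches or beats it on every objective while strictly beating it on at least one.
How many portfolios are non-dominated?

3

Opt1: not dominated (best fees).
Opt2: dominated by Opt3 (max drawdown 19≤29, volatility 7.4≤22.6, fees 21≤100).
Opt3: not dominated.
Opt4: not dominated (best max drawdown).
Opt5: dominated by Opt4 (max drawdown 7≤15, volatility 7.3≤14.6, fees 44≤63).
Opt6: dominated by Opt3 (max drawdown 19≤50, volatility 7.4≤12.0, fees 21≤104).
Opt7: dominated by Opt4 (max drawdown 7≤12, volatility 7.3≤15.0, fees 44≤67).
Opt8: dominated by Opt3 (max drawdown 19≤31, volatility 7.4≤27.4, fees 21≤27).
Pareto-optimal: Opt1, Opt3, Opt4 → 3.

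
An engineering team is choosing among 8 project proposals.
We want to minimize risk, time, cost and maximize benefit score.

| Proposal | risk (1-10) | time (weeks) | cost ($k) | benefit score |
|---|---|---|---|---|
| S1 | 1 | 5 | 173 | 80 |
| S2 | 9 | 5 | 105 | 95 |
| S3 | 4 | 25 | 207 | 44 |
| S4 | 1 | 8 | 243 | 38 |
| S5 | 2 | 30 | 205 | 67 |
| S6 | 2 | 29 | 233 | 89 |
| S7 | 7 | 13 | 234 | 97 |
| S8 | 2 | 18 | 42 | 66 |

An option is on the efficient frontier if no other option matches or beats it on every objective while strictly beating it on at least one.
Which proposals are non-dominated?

S1: not dominated.
S2: not dominated.
S3: dominated by S1 (risk 1≤4, time 5≤25, cost 173≤207, benefit score 80≥44).
S4: dominated by S1 (risk 1≤1, time 5≤8, cost 173≤243, benefit score 80≥38).
S5: dominated by S1 (risk 1≤2, time 5≤30, cost 173≤205, benefit score 80≥67).
S6: not dominated.
S7: not dominated (best benefit score).
S8: not dominated (best cost).

S1, S2, S6, S7, S8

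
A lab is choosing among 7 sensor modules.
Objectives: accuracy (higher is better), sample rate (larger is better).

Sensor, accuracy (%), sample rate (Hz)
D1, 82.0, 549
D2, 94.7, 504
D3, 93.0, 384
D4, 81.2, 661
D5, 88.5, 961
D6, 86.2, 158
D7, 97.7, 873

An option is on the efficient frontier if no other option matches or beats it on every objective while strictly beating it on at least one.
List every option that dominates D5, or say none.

none

D1: worse on accuracy (82.0 vs 88.5).
D2: worse on sample rate (504 vs 961).
D3: worse on sample rate (384 vs 961).
D4: worse on accuracy (81.2 vs 88.5).
D6: worse on accuracy (86.2 vs 88.5).
D7: worse on sample rate (873 vs 961).
No option dominates D5.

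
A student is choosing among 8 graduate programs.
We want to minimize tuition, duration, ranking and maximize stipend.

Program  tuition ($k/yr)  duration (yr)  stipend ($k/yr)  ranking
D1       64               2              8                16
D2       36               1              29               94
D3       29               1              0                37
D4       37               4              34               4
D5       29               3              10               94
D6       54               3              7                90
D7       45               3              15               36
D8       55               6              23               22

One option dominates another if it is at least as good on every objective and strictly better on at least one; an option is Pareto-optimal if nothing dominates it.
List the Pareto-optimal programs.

D1, D2, D3, D4, D5, D7

D1: not dominated.
D2: not dominated.
D3: not dominated.
D4: not dominated (best stipend).
D5: not dominated.
D6: dominated by D7 (tuition 45≤54, duration 3≤3, stipend 15≥7, ranking 36≤90).
D7: not dominated.
D8: dominated by D4 (tuition 37≤55, duration 4≤6, stipend 34≥23, ranking 4≤22).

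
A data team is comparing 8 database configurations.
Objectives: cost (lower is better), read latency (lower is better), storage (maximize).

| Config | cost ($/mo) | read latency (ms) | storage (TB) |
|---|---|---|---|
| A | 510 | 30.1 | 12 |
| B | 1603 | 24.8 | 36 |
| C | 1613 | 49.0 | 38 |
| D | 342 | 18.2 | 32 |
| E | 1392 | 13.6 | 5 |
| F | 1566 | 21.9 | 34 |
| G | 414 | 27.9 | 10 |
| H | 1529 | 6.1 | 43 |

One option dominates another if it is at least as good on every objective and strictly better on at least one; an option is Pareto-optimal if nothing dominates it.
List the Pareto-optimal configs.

D, E, H

A: dominated by D (cost 342≤510, read latency 18.2≤30.1, storage 32≥12).
B: dominated by H (cost 1529≤1603, read latency 6.1≤24.8, storage 43≥36).
C: dominated by H (cost 1529≤1613, read latency 6.1≤49.0, storage 43≥38).
D: not dominated (best cost).
E: not dominated.
F: dominated by H (cost 1529≤1566, read latency 6.1≤21.9, storage 43≥34).
G: dominated by D (cost 342≤414, read latency 18.2≤27.9, storage 32≥10).
H: not dominated (best read latency).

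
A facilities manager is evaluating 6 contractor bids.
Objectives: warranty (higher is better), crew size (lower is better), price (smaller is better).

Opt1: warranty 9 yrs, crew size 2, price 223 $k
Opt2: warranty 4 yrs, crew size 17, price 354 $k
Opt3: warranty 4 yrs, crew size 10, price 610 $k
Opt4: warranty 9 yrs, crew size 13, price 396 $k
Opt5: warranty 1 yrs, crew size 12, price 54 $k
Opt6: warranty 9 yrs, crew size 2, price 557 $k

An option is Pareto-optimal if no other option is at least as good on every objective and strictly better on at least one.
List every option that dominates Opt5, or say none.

Opt1: worse on price (223 vs 54).
Opt2: worse on crew size (17 vs 12).
Opt3: worse on price (610 vs 54).
Opt4: worse on crew size (13 vs 12).
Opt6: worse on price (557 vs 54).
No option dominates Opt5.

none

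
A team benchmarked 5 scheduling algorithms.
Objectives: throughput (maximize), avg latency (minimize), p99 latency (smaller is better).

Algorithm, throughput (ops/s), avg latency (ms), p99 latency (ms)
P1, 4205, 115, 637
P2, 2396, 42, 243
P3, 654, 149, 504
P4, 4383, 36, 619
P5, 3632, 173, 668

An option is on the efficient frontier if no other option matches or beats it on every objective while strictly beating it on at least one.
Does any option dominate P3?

Yes

P2 vs P3: throughput 2396≥654, avg latency 42≤149, p99 latency 243≤504 — P2 is at least as good on every objective and strictly better on at least one, so P2 dominates P3.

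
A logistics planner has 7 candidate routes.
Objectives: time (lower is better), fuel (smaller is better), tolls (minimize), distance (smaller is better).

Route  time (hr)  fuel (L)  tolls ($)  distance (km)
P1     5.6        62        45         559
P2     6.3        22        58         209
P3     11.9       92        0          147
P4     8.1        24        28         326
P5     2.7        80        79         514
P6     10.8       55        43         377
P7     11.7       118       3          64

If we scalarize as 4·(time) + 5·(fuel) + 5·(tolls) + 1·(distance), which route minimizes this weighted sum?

P4

P1: 4·5.6 + 5·62 + 5·45 + 1·559 = 1116.4
P2: 4·6.3 + 5·22 + 5·58 + 1·209 = 634.2
P3: 4·11.9 + 5·92 + 5·0 + 1·147 = 654.6
P4: 4·8.1 + 5·24 + 5·28 + 1·326 = 618.4
P5: 4·2.7 + 5·80 + 5·79 + 1·514 = 1319.8
P6: 4·10.8 + 5·55 + 5·43 + 1·377 = 910.2
P7: 4·11.7 + 5·118 + 5·3 + 1·64 = 715.8
Lowest: P4 at 618.4.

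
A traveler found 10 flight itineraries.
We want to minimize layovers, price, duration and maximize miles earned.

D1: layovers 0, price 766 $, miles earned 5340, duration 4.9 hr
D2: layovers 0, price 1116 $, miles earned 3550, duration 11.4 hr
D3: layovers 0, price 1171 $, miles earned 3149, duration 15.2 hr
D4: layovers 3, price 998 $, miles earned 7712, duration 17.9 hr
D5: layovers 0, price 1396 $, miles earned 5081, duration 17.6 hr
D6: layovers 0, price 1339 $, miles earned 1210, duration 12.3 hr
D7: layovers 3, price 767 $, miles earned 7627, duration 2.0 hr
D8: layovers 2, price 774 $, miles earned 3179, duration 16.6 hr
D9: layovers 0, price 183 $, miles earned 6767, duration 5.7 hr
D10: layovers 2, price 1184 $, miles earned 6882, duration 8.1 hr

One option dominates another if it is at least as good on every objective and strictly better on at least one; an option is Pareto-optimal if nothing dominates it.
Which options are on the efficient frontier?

D1, D4, D7, D9, D10

D1: not dominated.
D2: dominated by D1 (layovers 0≤0, price 766≤1116, miles earned 5340≥3550, duration 4.9≤11.4).
D3: dominated by D1 (layovers 0≤0, price 766≤1171, miles earned 5340≥3149, duration 4.9≤15.2).
D4: not dominated (best miles earned).
D5: dominated by D1 (layovers 0≤0, price 766≤1396, miles earned 5340≥5081, duration 4.9≤17.6).
D6: dominated by D1 (layovers 0≤0, price 766≤1339, miles earned 5340≥1210, duration 4.9≤12.3).
D7: not dominated (best duration).
D8: dominated by D1 (layovers 0≤2, price 766≤774, miles earned 5340≥3179, duration 4.9≤16.6).
D9: not dominated (best price).
D10: not dominated.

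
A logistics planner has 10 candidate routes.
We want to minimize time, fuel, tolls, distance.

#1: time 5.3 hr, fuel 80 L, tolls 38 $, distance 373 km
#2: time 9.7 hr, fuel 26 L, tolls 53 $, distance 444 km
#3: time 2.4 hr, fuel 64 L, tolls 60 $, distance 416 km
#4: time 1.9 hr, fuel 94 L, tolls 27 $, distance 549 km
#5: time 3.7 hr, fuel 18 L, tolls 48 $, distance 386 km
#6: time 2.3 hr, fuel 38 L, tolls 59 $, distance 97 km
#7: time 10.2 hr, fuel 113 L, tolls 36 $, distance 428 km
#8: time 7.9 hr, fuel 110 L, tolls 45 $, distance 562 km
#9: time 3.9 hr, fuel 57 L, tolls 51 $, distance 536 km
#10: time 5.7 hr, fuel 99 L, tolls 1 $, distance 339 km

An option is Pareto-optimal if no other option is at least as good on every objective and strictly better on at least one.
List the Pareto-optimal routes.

#1: not dominated.
#2: dominated by #5 (time 3.7≤9.7, fuel 18≤26, tolls 48≤53, distance 386≤444).
#3: dominated by #6 (time 2.3≤2.4, fuel 38≤64, tolls 59≤60, distance 97≤416).
#4: not dominated (best time).
#5: not dominated (best fuel).
#6: not dominated (best distance).
#7: dominated by #10 (time 5.7≤10.2, fuel 99≤113, tolls 1≤36, distance 339≤428).
#8: dominated by #1 (time 5.3≤7.9, fuel 80≤110, tolls 38≤45, distance 373≤562).
#9: dominated by #5 (time 3.7≤3.9, fuel 18≤57, tolls 48≤51, distance 386≤536).
#10: not dominated (best tolls).

#1, #4, #5, #6, #10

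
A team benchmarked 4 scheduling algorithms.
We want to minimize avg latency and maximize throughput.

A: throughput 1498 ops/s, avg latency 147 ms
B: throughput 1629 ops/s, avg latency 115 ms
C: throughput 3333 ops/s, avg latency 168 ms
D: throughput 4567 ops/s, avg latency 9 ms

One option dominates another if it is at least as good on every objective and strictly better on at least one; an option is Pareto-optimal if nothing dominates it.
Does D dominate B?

D vs B: throughput 4567≥1629, avg latency 9≤115 — D is at least as good on every objective with at least one strict improvement.

Yes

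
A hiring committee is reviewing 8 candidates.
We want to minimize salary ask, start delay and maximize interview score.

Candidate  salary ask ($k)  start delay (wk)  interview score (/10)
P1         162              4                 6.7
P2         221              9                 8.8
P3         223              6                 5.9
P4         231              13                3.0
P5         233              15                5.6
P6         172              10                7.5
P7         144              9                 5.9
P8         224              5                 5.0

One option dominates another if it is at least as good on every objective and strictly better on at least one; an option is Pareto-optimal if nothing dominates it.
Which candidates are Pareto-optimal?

P1, P2, P6, P7

P1: not dominated (best start delay).
P2: not dominated (best interview score).
P3: dominated by P1 (salary ask 162≤223, start delay 4≤6, interview score 6.7≥5.9).
P4: dominated by P1 (salary ask 162≤231, start delay 4≤13, interview score 6.7≥3.0).
P5: dominated by P1 (salary ask 162≤233, start delay 4≤15, interview score 6.7≥5.6).
P6: not dominated.
P7: not dominated (best salary ask).
P8: dominated by P1 (salary ask 162≤224, start delay 4≤5, interview score 6.7≥5.0).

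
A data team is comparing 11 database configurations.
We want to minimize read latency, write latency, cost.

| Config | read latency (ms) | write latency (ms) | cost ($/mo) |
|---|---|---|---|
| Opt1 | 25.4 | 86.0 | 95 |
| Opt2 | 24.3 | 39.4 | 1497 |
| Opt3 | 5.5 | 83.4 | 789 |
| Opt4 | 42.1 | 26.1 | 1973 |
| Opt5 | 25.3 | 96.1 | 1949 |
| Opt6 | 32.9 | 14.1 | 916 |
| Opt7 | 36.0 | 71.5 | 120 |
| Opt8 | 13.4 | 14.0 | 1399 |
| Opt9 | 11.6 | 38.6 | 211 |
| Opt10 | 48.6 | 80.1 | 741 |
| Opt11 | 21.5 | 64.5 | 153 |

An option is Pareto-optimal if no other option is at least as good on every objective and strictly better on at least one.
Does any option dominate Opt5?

Opt2 vs Opt5: read latency 24.3≤25.3, write latency 39.4≤96.1, cost 1497≤1949 — Opt2 is at least as good on every objective and strictly better on at least one, so Opt2 dominates Opt5.

Yes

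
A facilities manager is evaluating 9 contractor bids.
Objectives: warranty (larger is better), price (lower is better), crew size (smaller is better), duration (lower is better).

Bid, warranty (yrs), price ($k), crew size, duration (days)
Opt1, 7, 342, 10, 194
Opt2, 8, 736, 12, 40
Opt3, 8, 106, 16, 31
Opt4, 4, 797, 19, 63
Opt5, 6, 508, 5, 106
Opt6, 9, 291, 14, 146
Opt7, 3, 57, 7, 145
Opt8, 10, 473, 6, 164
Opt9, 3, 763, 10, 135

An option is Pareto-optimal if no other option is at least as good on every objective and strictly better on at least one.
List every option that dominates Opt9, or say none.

Opt5

Opt5: warranty 6≥3, price 508≤763, crew size 5≤10, duration 106≤135 — dominates Opt9.
Others (Opt1, Opt2, Opt3, Opt4, Opt6, Opt7, Opt8) are each worse than Opt9 on at least one objective.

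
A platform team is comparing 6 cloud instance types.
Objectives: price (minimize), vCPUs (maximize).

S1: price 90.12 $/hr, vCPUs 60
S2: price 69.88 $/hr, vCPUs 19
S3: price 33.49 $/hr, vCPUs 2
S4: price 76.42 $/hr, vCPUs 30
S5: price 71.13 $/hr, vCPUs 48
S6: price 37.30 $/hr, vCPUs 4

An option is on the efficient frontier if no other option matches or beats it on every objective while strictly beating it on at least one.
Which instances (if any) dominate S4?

S5: price 71.13≤76.42, vCPUs 48≥30 — dominates S4.
Others (S1, S2, S3, S6) are each worse than S4 on at least one objective.

S5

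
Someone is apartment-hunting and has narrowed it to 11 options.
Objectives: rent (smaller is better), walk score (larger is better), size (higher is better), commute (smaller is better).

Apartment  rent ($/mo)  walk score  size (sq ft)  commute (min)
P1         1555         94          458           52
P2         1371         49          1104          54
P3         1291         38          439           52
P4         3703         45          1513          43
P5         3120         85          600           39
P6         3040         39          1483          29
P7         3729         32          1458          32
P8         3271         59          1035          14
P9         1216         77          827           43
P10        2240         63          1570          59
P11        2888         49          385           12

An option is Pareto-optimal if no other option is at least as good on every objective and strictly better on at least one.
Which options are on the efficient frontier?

P1: not dominated (best walk score).
P2: not dominated.
P3: dominated by P9 (rent 1216≤1291, walk score 77≥38, size 827≥439, commute 43≤52).
P4: not dominated.
P5: not dominated.
P6: not dominated.
P7: dominated by P6 (rent 3040≤3729, walk score 39≥32, size 1483≥1458, commute 29≤32).
P8: not dominated.
P9: not dominated (best rent).
P10: not dominated (best size).
P11: not dominated (best commute).

P1, P2, P4, P5, P6, P8, P9, P10, P11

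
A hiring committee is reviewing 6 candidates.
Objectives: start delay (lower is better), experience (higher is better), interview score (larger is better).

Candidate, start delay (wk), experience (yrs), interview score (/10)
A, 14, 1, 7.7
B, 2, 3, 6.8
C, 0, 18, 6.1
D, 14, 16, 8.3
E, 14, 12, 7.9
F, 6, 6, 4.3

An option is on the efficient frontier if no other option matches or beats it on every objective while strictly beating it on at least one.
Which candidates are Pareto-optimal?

B, C, D

A: dominated by D (start delay 14≤14, experience 16≥1, interview score 8.3≥7.7).
B: not dominated.
C: not dominated (best start delay).
D: not dominated (best interview score).
E: dominated by D (start delay 14≤14, experience 16≥12, interview score 8.3≥7.9).
F: dominated by C (start delay 0≤6, experience 18≥6, interview score 6.1≥4.3).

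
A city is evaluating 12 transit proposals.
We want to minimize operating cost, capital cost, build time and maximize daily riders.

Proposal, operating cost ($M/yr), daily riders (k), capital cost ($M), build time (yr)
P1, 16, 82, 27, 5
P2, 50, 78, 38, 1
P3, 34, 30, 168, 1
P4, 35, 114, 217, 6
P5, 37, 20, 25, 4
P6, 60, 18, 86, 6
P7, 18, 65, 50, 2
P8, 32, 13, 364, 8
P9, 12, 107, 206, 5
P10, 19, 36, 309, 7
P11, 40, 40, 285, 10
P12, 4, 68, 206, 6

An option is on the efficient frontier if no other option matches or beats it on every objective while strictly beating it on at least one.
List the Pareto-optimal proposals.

P1, P2, P3, P4, P5, P7, P9, P12

P1: not dominated.
P2: not dominated.
P3: not dominated.
P4: not dominated (best daily riders).
P5: not dominated (best capital cost).
P6: dominated by P1 (operating cost 16≤60, daily riders 82≥18, capital cost 27≤86, build time 5≤6).
P7: not dominated.
P8: dominated by P1 (operating cost 16≤32, daily riders 82≥13, capital cost 27≤364, build time 5≤8).
P9: not dominated.
P10: dominated by P1 (operating cost 16≤19, daily riders 82≥36, capital cost 27≤309, build time 5≤7).
P11: dominated by P1 (operating cost 16≤40, daily riders 82≥40, capital cost 27≤285, build time 5≤10).
P12: not dominated (best operating cost).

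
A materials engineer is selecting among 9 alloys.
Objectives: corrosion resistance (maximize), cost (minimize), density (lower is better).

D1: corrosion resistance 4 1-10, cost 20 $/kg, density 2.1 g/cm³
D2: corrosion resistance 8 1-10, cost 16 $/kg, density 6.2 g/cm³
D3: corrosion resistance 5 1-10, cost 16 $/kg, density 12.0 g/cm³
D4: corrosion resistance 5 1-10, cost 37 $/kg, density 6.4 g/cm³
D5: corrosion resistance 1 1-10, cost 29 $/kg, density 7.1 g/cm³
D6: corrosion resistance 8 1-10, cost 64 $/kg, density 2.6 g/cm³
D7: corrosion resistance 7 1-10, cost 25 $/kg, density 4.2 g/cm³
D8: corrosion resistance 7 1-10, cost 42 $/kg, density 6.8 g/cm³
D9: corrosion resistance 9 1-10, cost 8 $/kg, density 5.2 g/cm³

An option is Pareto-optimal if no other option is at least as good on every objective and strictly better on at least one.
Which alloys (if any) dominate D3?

D2, D9

D2: corrosion resistance 8≥5, cost 16≤16, density 6.2≤12.0 — dominates D3.
D9: corrosion resistance 9≥5, cost 8≤16, density 5.2≤12.0 — dominates D3.
Others (D1, D4, D5, D6, D7, D8) are each worse than D3 on at least one objective.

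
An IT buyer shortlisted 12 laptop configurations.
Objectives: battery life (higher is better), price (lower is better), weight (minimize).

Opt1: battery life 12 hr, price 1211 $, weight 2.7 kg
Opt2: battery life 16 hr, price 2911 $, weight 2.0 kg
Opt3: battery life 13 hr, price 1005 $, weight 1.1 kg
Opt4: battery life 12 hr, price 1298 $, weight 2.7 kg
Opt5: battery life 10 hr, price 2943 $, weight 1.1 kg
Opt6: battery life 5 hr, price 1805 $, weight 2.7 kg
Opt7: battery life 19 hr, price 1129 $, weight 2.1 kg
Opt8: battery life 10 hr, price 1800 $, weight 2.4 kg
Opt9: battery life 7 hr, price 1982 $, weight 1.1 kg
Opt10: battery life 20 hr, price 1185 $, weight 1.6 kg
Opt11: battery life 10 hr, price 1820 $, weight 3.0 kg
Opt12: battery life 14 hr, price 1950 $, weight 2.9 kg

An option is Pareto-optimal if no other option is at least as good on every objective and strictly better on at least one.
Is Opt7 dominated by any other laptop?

Opt1: worse on battery life (12 vs 19).
Opt2: worse on battery life (16 vs 19).
Opt3: worse on battery life (13 vs 19).
Opt4: worse on battery life (12 vs 19).
Opt5: worse on battery life (10 vs 19).
Opt6: worse on battery life (5 vs 19).
Opt8: worse on battery life (10 vs 19).
Opt9: worse on battery life (7 vs 19).
Opt10: worse on price (1185 vs 1129).
Opt11: worse on battery life (10 vs 19).
Opt12: worse on battery life (14 vs 19).
No option is at least as good as Opt7 on every objective and strictly better on one.

No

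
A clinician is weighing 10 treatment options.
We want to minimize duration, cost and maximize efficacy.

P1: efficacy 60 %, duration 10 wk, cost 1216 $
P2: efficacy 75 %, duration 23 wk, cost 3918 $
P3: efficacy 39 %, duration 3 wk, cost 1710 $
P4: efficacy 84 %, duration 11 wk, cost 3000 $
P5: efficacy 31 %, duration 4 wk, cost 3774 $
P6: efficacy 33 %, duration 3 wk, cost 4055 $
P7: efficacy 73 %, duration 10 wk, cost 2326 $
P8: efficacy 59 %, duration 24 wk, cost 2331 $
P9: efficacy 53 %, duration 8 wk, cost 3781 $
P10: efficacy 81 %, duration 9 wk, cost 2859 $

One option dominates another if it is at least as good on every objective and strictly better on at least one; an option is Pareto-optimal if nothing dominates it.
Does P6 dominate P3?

P6 vs P3: P6 is worse on efficacy (33 vs 39), so it does not dominate P3.

No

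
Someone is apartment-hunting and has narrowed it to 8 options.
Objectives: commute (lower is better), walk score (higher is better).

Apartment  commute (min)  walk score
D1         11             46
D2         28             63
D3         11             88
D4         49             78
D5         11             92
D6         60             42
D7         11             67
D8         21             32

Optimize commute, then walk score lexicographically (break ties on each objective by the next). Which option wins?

D5

First minimize commute: best is 11, kept {D1, D3, D5, D7}.
Then maximize walk score: best is 92, kept {D5}.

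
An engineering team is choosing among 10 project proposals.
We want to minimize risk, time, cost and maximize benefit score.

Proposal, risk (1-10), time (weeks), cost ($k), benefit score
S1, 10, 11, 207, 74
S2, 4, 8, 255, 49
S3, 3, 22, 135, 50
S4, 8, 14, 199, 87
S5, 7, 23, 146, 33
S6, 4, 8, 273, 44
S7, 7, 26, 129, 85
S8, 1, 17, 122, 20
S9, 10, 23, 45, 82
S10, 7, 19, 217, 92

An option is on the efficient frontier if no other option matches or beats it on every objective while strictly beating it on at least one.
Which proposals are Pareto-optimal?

S1, S2, S3, S4, S7, S8, S9, S10

S1: not dominated.
S2: not dominated.
S3: not dominated.
S4: not dominated.
S5: dominated by S3 (risk 3≤7, time 22≤23, cost 135≤146, benefit score 50≥33).
S6: dominated by S2 (risk 4≤4, time 8≤8, cost 255≤273, benefit score 49≥44).
S7: not dominated.
S8: not dominated (best risk).
S9: not dominated (best cost).
S10: not dominated (best benefit score).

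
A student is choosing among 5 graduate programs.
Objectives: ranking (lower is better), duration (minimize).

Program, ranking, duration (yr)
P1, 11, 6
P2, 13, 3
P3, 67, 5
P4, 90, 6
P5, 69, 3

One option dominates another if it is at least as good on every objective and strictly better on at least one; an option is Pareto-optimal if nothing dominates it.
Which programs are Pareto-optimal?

P1: not dominated (best ranking).
P2: not dominated.
P3: dominated by P2 (ranking 13≤67, duration 3≤5).
P4: dominated by P1 (ranking 11≤90, duration 6≤6).
P5: dominated by P2 (ranking 13≤69, duration 3≤3).

P1, P2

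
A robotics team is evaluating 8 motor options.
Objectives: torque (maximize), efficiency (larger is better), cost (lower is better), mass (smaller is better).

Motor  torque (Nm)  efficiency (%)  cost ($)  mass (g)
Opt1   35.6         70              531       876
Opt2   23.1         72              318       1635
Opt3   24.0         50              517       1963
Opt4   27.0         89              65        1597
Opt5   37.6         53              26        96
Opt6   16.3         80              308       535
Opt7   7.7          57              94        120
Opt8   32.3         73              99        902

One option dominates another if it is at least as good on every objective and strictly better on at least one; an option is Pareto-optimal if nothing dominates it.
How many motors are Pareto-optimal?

Opt1: not dominated.
Opt2: dominated by Opt4 (torque 27.0≥23.1, efficiency 89≥72, cost 65≤318, mass 1597≤1635).
Opt3: dominated by Opt4 (torque 27.0≥24.0, efficiency 89≥50, cost 65≤517, mass 1597≤1963).
Opt4: not dominated (best efficiency).
Opt5: not dominated (best torque).
Opt6: not dominated.
Opt7: not dominated.
Opt8: not dominated.
Pareto-optimal: Opt1, Opt4, Opt5, Opt6, Opt7, Opt8 → 6.

6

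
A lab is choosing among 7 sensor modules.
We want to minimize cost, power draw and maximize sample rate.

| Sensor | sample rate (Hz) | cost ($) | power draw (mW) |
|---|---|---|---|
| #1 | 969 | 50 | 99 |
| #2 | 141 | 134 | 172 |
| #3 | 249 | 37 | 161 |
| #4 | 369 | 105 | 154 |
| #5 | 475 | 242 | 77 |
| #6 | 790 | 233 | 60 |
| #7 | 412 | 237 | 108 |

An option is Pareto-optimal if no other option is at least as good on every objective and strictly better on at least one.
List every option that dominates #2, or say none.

#1, #3, #4

#1: sample rate 969≥141, cost 50≤134, power draw 99≤172 — dominates #2.
#3: sample rate 249≥141, cost 37≤134, power draw 161≤172 — dominates #2.
#4: sample rate 369≥141, cost 105≤134, power draw 154≤172 — dominates #2.
Others (#5, #6, #7) are each worse than #2 on at least one objective.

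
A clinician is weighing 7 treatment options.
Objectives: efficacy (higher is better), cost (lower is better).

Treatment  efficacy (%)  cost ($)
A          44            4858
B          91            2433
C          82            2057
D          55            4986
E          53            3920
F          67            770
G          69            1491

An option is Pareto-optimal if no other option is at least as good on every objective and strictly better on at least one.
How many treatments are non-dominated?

4

A: dominated by B (efficacy 91≥44, cost 2433≤4858).
B: not dominated (best efficacy).
C: not dominated.
D: dominated by B (efficacy 91≥55, cost 2433≤4986).
E: dominated by B (efficacy 91≥53, cost 2433≤3920).
F: not dominated (best cost).
G: not dominated.
Pareto-optimal: B, C, F, G → 4.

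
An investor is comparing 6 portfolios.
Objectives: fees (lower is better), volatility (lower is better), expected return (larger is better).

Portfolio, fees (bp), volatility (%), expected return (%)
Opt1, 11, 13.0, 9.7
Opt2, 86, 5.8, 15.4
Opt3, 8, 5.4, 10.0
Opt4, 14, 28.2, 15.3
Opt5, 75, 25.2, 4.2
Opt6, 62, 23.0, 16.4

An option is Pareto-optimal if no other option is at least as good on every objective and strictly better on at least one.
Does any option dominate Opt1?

Yes

Opt3 vs Opt1: fees 8≤11, volatility 5.4≤13.0, expected return 10.0≥9.7 — Opt3 is at least as good on every objective and strictly better on at least one, so Opt3 dominates Opt1.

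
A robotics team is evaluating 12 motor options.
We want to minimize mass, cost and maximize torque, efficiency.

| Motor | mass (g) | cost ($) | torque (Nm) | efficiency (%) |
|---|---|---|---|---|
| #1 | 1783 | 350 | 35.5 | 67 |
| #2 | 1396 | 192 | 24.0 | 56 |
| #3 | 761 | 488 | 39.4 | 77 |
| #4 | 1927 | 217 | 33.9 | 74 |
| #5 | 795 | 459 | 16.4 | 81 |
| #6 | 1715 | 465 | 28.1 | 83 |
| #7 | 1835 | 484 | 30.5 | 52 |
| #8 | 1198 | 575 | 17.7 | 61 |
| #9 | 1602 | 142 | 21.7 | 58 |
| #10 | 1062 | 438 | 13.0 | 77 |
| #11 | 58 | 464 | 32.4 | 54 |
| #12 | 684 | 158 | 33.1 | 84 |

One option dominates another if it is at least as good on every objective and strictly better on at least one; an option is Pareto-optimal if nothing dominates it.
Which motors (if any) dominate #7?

#1, #11, #12

#1: mass 1783≤1835, cost 350≤484, torque 35.5≥30.5, efficiency 67≥52 — dominates #7.
#11: mass 58≤1835, cost 464≤484, torque 32.4≥30.5, efficiency 54≥52 — dominates #7.
#12: mass 684≤1835, cost 158≤484, torque 33.1≥30.5, efficiency 84≥52 — dominates #7.
Others (#2, #3, #4, #5, #6, #8, #9, #10) are each worse than #7 on at least one objective.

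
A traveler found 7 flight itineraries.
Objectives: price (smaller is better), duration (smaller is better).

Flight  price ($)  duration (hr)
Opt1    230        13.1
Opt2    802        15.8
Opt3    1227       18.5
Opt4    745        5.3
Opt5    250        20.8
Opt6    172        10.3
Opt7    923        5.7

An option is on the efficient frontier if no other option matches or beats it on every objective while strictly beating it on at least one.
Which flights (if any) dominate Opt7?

Opt4

Opt4: price 745≤923, duration 5.3≤5.7 — dominates Opt7.
Others (Opt1, Opt2, Opt3, Opt5, Opt6) are each worse than Opt7 on at least one objective.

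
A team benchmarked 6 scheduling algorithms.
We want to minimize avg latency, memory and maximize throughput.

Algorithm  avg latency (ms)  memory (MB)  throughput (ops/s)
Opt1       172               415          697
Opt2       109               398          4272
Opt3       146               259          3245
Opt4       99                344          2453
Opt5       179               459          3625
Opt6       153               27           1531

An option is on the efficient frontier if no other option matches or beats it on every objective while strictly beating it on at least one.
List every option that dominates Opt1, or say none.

Opt2, Opt3, Opt4, Opt6

Opt2: avg latency 109≤172, memory 398≤415, throughput 4272≥697 — dominates Opt1.
Opt3: avg latency 146≤172, memory 259≤415, throughput 3245≥697 — dominates Opt1.
Opt4: avg latency 99≤172, memory 344≤415, throughput 2453≥697 — dominates Opt1.
Opt6: avg latency 153≤172, memory 27≤415, throughput 1531≥697 — dominates Opt1.
Others (Opt5) are each worse than Opt1 on at least one objective.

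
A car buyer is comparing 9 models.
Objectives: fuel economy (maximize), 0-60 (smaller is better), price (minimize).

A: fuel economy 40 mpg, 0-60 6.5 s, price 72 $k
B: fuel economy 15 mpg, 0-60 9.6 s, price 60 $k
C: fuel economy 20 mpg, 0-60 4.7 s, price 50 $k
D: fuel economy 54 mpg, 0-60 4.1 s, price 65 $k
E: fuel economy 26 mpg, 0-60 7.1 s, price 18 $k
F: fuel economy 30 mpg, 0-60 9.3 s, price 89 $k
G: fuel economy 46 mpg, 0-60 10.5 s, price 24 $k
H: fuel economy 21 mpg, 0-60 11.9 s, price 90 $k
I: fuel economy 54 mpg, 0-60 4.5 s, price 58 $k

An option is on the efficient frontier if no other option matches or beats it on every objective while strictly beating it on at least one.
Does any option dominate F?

A vs F: fuel economy 40≥30, 0-60 6.5≤9.3, price 72≤89 — A is at least as good on every objective and strictly better on at least one, so A dominates F.

Yes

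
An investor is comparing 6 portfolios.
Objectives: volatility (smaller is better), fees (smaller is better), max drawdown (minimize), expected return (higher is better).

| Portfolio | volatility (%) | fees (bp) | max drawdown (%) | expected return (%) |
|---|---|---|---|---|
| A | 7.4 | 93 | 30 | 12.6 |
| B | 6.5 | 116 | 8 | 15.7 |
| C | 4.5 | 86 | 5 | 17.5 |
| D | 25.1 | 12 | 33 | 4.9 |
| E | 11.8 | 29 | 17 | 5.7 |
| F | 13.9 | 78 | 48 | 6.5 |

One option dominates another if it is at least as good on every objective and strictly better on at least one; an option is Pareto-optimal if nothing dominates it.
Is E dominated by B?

No

B vs E: B is worse on fees (116 vs 29), so it does not dominate E.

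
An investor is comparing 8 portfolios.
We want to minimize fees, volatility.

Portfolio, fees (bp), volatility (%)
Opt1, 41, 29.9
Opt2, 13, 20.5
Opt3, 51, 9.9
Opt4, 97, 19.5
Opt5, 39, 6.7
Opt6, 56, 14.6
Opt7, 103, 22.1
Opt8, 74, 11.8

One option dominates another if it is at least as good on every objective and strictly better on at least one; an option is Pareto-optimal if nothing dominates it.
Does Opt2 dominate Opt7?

Yes

Opt2 vs Opt7: fees 13≤103, volatility 20.5≤22.1 — Opt2 is at least as good on every objective with at least one strict improvement.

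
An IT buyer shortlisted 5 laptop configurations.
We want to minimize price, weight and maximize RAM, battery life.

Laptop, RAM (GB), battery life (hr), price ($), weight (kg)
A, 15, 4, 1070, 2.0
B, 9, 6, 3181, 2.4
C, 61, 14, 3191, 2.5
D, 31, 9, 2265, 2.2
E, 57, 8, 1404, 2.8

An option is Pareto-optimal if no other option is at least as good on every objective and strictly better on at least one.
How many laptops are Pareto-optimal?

A: not dominated (best price).
B: dominated by D (RAM 31≥9, battery life 9≥6, price 2265≤3181, weight 2.2≤2.4).
C: not dominated (best RAM).
D: not dominated.
E: not dominated.
Pareto-optimal: A, C, D, E → 4.

4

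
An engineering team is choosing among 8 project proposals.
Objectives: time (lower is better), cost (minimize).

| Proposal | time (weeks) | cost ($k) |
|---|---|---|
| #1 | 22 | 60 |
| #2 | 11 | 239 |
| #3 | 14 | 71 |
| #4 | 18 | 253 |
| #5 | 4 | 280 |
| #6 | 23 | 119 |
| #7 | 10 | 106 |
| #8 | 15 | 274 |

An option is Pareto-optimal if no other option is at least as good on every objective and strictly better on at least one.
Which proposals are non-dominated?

#1: not dominated (best cost).
#2: dominated by #7 (time 10≤11, cost 106≤239).
#3: not dominated.
#4: dominated by #2 (time 11≤18, cost 239≤253).
#5: not dominated (best time).
#6: dominated by #1 (time 22≤23, cost 60≤119).
#7: not dominated.
#8: dominated by #2 (time 11≤15, cost 239≤274).

#1, #3, #5, #7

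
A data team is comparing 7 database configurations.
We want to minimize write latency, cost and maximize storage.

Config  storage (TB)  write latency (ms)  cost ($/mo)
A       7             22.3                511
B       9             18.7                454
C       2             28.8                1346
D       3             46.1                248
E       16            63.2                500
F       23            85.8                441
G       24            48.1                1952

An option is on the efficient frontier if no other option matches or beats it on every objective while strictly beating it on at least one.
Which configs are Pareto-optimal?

B, D, E, F, G

A: dominated by B (storage 9≥7, write latency 18.7≤22.3, cost 454≤511).
B: not dominated (best write latency).
C: dominated by A (storage 7≥2, write latency 22.3≤28.8, cost 511≤1346).
D: not dominated (best cost).
E: not dominated.
F: not dominated.
G: not dominated (best storage).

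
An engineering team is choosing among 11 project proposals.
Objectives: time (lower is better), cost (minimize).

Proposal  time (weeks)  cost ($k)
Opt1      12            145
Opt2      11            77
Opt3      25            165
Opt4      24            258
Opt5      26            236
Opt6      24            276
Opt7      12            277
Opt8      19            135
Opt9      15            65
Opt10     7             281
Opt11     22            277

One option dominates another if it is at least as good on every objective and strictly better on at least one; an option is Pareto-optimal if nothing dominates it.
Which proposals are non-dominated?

Opt1: dominated by Opt2 (time 11≤12, cost 77≤145).
Opt2: not dominated.
Opt3: dominated by Opt1 (time 12≤25, cost 145≤165).
Opt4: dominated by Opt1 (time 12≤24, cost 145≤258).
Opt5: dominated by Opt1 (time 12≤26, cost 145≤236).
Opt6: dominated by Opt1 (time 12≤24, cost 145≤276).
Opt7: dominated by Opt1 (time 12≤12, cost 145≤277).
Opt8: dominated by Opt2 (time 11≤19, cost 77≤135).
Opt9: not dominated (best cost).
Opt10: not dominated (best time).
Opt11: dominated by Opt1 (time 12≤22, cost 145≤277).

Opt2, Opt9, Opt10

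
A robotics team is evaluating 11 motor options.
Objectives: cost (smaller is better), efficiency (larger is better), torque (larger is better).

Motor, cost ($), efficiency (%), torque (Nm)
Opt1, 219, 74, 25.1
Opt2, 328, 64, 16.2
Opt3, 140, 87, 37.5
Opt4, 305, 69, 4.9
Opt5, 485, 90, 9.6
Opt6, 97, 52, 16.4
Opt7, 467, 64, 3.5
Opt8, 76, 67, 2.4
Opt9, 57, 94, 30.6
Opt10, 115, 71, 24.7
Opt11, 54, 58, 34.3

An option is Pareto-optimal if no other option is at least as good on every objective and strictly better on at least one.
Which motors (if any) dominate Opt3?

Opt1: worse on cost (219 vs 140).
Opt2: worse on cost (328 vs 140).
Opt4: worse on cost (305 vs 140).
Opt5: worse on cost (485 vs 140).
Opt6: worse on efficiency (52 vs 87).
Opt7: worse on cost (467 vs 140).
Opt8: worse on efficiency (67 vs 87).
Opt9: worse on torque (30.6 vs 37.5).
Opt10: worse on efficiency (71 vs 87).
Opt11: worse on efficiency (58 vs 87).
No option dominates Opt3.

none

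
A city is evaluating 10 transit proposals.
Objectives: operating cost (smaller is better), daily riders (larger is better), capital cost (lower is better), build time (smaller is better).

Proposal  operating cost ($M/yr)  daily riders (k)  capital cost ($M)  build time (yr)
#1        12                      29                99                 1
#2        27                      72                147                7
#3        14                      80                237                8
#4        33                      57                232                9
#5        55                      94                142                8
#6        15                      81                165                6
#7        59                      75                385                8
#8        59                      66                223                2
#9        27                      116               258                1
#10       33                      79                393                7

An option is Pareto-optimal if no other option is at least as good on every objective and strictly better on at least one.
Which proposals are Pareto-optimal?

#1, #2, #3, #5, #6, #8, #9

#1: not dominated (best operating cost).
#2: not dominated.
#3: not dominated.
#4: dominated by #2 (operating cost 27≤33, daily riders 72≥57, capital cost 147≤232, build time 7≤9).
#5: not dominated.
#6: not dominated.
#7: dominated by #3 (operating cost 14≤59, daily riders 80≥75, capital cost 237≤385, build time 8≤8).
#8: not dominated.
#9: not dominated (best daily riders).
#10: dominated by #6 (operating cost 15≤33, daily riders 81≥79, capital cost 165≤393, build time 6≤7).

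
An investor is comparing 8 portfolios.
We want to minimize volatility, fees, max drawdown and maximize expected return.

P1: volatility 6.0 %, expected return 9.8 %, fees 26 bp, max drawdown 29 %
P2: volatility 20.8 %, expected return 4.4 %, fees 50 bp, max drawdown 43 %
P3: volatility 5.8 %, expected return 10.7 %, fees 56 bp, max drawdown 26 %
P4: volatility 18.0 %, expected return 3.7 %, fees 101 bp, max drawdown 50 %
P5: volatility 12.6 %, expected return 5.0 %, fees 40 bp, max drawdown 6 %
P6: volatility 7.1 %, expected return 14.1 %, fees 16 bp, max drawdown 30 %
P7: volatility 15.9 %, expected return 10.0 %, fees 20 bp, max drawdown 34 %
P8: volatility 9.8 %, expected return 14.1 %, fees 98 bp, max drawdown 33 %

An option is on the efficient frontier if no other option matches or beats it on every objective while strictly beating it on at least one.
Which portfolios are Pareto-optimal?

P1: not dominated.
P2: dominated by P1 (volatility 6.0≤20.8, expected return 9.8≥4.4, fees 26≤50, max drawdown 29≤43).
P3: not dominated (best volatility).
P4: dominated by P1 (volatility 6.0≤18.0, expected return 9.8≥3.7, fees 26≤101, max drawdown 29≤50).
P5: not dominated (best max drawdown).
P6: not dominated (best fees).
P7: dominated by P6 (volatility 7.1≤15.9, expected return 14.1≥10.0, fees 16≤20, max drawdown 30≤34).
P8: dominated by P6 (volatility 7.1≤9.8, expected return 14.1≥14.1, fees 16≤98, max drawdown 30≤33).

P1, P3, P5, P6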